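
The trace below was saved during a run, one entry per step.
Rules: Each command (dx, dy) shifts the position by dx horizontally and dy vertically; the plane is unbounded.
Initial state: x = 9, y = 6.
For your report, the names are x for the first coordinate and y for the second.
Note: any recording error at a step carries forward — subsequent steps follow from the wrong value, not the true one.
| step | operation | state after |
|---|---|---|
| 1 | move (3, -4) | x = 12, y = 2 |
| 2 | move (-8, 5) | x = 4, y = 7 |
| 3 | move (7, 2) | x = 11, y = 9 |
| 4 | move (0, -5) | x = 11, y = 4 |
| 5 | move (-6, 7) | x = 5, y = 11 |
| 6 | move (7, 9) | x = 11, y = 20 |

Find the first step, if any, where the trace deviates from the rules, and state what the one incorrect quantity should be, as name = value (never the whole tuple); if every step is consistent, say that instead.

Recomputing the run from the initial state:
step 1: x = 12, y = 2
step 2: x = 4, y = 7
step 3: x = 11, y = 9
step 4: x = 11, y = 4
step 5: x = 5, y = 11
step 6: x = 12, y = 20
The first disagreement with the trace is at step 6, where the value should be x = 12.

step 6, x = 12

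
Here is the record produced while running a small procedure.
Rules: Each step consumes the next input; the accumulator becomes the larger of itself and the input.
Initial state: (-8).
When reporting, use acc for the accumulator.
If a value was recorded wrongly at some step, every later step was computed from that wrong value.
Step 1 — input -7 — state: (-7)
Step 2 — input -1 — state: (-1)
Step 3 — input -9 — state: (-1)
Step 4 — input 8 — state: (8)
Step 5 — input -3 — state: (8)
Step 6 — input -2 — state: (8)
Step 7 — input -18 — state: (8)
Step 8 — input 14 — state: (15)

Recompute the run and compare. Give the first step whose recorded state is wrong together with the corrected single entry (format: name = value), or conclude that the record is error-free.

step 8, acc = 14

1. acc = max(-8, -7) = -7 (matches)
2. acc = max(-7, -1) = -1 (checks out)
3. acc = max(-1, -9) = -1 (exactly as logged)
4. acc = max(-1, 8) = 8 (same as recorded)
5. acc = max(8, -3) = 8 (same as recorded)
6. acc = max(8, -2) = 8 (same as recorded)
7. acc = max(8, -18) = 8 (no discrepancy)
8. acc = max(8, 14) = 14 (not what was recorded)
First incorrect step: 8; the correct value is acc = 14.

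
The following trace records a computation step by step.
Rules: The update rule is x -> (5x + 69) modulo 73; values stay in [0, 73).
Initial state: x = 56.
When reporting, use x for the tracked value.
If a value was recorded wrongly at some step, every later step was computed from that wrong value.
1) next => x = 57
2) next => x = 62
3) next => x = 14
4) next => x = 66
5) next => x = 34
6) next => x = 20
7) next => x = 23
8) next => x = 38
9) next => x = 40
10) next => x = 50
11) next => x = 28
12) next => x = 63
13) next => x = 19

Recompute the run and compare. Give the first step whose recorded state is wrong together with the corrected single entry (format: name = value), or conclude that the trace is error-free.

step 11, x = 27

Step 1: x = (5*56 + 69) mod 73 = 57 — in agreement.
Step 2: x = (5*57 + 69) mod 73 = 62 — exactly as logged.
Step 3: x = (5*62 + 69) mod 73 = 14 — confirmed correct.
Step 4: x = (5*14 + 69) mod 73 = 66 — same as recorded.
Step 5: x = (5*66 + 69) mod 73 = 34 — matches.
Step 6: x = (5*34 + 69) mod 73 = 20 — verified.
Step 7: x = (5*20 + 69) mod 73 = 23 — matches.
Step 8: x = (5*23 + 69) mod 73 = 38 — in agreement.
Step 9: x = (5*38 + 69) mod 73 = 40 — exactly as logged.
Step 10: x = (5*40 + 69) mod 73 = 50 — confirmed correct.
Step 11: x = (5*50 + 69) mod 73 = 27 — first mismatch against the trace.
First incorrect step: 11; the correct value is x = 27.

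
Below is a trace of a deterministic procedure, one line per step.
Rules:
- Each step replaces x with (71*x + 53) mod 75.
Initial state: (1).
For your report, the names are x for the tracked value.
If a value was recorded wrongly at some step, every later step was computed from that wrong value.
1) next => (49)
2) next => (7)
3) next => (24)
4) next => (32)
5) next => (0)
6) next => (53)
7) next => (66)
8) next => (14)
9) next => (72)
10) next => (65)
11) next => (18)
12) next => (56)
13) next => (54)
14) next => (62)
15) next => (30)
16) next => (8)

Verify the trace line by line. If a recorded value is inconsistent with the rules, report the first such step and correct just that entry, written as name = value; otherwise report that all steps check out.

step 3, x = 25

Step 1: x = (71*1 + 53) mod 75 = 49 — agrees with the trace.
Step 2: x = (71*49 + 53) mod 75 = 7 — in agreement.
Step 3: x = (71*7 + 53) mod 75 = 25 — the trace has a different value.
So the first discrepancy is step 3, where the right value is x = 25.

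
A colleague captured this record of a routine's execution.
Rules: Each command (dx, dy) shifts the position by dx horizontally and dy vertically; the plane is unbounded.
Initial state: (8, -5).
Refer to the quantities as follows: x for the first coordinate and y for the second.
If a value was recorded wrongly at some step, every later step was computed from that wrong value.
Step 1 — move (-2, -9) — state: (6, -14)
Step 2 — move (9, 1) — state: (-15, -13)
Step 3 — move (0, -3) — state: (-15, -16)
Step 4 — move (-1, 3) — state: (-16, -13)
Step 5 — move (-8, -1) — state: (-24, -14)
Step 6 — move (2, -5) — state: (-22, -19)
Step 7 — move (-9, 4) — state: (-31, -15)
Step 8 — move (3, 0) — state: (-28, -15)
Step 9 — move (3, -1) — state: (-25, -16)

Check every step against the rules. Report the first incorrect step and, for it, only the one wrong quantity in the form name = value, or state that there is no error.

step 2, x = 15

1. x = 8 + (-2) = 6, y = -5 + (-9) = -14 (confirmed correct)
2. x = 6 + (9) = 15, y = -14 + (1) = -13 (the record has a different value)
That makes step 2 the first incorrect line — x = 15 is what it should show.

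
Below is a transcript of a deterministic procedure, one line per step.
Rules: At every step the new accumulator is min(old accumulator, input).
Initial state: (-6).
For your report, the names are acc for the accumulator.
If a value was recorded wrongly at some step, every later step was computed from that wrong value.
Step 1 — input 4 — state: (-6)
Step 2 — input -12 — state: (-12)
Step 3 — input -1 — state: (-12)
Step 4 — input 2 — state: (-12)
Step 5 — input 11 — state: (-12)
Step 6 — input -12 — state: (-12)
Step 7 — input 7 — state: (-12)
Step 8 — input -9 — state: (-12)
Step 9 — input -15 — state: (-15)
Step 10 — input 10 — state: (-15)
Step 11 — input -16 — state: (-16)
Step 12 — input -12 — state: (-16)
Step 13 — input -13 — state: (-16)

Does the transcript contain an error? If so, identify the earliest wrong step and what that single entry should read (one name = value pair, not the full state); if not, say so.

no error

Recomputing the run from the initial state:
step 1: acc = -6
step 2: acc = -12
step 3: acc = -12
step 4: acc = -12
step 5: acc = -12
step 6: acc = -12
step 7: acc = -12
step 8: acc = -12
step 9: acc = -15
step 10: acc = -15
step 11: acc = -16
step 12: acc = -16
step 13: acc = -16
This matches the transcript at every step.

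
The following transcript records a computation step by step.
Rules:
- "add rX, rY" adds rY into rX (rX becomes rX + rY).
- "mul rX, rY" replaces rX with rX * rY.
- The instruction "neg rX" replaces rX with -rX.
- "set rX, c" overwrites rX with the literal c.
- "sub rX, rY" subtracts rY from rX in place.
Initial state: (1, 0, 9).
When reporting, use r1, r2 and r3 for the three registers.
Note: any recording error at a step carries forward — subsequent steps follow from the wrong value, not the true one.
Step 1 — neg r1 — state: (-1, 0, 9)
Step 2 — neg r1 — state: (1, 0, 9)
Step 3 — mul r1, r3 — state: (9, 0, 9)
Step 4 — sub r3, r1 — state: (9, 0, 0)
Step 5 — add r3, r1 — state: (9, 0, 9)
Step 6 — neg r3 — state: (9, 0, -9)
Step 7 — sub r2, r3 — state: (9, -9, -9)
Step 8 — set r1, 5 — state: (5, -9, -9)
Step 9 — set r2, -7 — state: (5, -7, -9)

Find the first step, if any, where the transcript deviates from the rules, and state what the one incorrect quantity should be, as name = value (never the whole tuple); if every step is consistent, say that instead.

step 7, r2 = 9

Recomputing the run from the initial state:
step 1: r1 = -1, r2 = 0, r3 = 9
step 2: r1 = 1, r2 = 0, r3 = 9
step 3: r1 = 9, r2 = 0, r3 = 9
step 4: r1 = 9, r2 = 0, r3 = 0
step 5: r1 = 9, r2 = 0, r3 = 9
step 6: r1 = 9, r2 = 0, r3 = -9
step 7: r1 = 9, r2 = 9, r3 = -9
step 8: r1 = 5, r2 = 9, r3 = -9
step 9: r1 = 5, r2 = -7, r3 = -9
The first disagreement with the transcript is at step 7, where the value should be r2 = 9.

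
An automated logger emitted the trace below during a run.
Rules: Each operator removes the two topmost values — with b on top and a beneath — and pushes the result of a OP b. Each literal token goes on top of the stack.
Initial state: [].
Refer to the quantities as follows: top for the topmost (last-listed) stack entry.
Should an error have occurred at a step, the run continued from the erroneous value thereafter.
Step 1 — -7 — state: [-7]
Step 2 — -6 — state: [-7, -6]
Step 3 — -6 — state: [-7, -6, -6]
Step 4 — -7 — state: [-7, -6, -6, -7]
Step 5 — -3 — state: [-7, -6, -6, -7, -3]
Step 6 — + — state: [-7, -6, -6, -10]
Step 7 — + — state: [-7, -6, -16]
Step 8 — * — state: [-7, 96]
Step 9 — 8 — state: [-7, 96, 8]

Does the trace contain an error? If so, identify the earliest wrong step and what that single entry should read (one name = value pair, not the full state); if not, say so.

Recomputing the run from the initial state:
step 1: [-7]
step 2: [-7, -6]
step 3: [-7, -6, -6]
step 4: [-7, -6, -6, -7]
step 5: [-7, -6, -6, -7, -3]
step 6: [-7, -6, -6, -10]
step 7: [-7, -6, -16]
step 8: [-7, 96]
step 9: [-7, 96, 8]
This matches the trace at every step.

no error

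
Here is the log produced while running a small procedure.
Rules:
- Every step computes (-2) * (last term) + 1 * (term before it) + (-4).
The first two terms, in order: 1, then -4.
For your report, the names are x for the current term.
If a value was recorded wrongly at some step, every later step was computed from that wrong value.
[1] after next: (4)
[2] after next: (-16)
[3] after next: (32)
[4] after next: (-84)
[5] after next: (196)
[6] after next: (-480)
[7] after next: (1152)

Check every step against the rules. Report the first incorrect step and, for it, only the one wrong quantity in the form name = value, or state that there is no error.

Step 1: x = -2*(-4) + (1)*(1) + (-4) = 5 — this is not what the log shows.
The earliest wrong entry is at step 1: it should read x = 5.

step 1, x = 5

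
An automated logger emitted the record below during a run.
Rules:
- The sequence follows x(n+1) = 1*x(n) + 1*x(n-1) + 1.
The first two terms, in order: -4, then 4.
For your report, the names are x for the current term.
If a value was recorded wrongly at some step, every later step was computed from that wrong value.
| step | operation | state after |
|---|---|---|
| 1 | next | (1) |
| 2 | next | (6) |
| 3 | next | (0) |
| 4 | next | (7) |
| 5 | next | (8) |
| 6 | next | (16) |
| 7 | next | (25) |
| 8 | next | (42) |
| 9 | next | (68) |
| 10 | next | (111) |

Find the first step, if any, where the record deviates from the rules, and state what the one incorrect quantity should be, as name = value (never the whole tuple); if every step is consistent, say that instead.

step 1: x = 1*(4) + (1)*(-4) + (1) = 1 -> consistent with the record
step 2: x = 1*(1) + (1)*(4) + (1) = 6 -> verified
step 3: x = 1*(6) + (1)*(1) + (1) = 8 -> this is not what the record shows
The earliest wrong entry is at step 3: it should read x = 8.

step 3, x = 8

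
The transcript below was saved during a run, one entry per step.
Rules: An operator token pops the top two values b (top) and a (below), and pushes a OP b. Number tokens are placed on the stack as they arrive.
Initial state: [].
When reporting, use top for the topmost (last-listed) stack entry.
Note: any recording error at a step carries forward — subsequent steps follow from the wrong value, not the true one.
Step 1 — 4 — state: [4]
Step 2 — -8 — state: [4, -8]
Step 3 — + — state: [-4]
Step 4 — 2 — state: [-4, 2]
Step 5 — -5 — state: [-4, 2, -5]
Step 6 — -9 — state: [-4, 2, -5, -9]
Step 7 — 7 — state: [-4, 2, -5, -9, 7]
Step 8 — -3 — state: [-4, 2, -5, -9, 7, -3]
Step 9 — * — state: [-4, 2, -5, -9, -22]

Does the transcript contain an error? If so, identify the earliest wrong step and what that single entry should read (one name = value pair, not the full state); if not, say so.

step 9, top = -21

step 1: push 4: top = 4 -> same as recorded
step 2: push -8: top = -8 -> in agreement
step 3: 4 + -8 = -4 -> agrees with the transcript
step 4: push 2: top = 2 -> verified
step 5: push -5: top = -5 -> in agreement
step 6: push -9: top = -9 -> checks out
step 7: push 7: top = 7 -> exactly as logged
step 8: push -3: top = -3 -> verified
step 9: 7 * -3 = -21 -> the entry is off here
The earliest wrong entry is at step 9: it should read top = -21.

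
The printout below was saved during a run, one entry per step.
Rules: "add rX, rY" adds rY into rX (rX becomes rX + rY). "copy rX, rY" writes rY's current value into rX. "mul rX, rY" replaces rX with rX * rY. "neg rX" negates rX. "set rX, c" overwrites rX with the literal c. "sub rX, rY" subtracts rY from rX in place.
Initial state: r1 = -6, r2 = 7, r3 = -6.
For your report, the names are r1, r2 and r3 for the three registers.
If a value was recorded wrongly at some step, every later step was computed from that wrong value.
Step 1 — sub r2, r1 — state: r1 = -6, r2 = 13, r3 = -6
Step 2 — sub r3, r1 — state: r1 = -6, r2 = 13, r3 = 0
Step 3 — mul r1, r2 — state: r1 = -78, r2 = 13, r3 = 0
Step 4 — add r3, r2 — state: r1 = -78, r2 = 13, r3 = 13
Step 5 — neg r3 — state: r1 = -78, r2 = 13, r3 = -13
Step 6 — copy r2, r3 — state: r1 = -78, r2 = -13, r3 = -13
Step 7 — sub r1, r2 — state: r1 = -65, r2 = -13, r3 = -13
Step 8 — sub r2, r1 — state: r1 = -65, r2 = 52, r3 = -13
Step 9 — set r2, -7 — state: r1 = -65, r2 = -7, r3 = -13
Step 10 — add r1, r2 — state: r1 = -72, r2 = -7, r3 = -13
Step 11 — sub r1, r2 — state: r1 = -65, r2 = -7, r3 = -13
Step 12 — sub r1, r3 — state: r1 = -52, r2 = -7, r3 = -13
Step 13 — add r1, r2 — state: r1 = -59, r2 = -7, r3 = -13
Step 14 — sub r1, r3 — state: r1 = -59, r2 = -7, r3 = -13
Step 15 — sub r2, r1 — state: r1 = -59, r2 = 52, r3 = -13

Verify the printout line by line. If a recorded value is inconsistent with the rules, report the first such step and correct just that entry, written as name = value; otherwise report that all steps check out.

step 14, r1 = -46

step 1: r2 = 7 - -6 = 13 -> exactly as logged
step 2: r3 = -6 - -6 = 0 -> consistent with the printout
step 3: r1 = -6 * 13 = -78 -> matches
step 4: r3 = 0 + 13 = 13 -> in agreement
step 5: r3 = -(13) = -13 -> matches
step 6: r2 = -13 -> checks out
step 7: r1 = -78 - -13 = -65 -> checks out
step 8: r2 = -13 - -65 = 52 -> verified
step 9: r2 = -7 -> in agreement
step 10: r1 = -65 + -7 = -72 -> no discrepancy
step 11: r1 = -72 - -7 = -65 -> in agreement
step 12: r1 = -65 - -13 = -52 -> in agreement
step 13: r1 = -52 + -7 = -59 -> checks out
step 14: r1 = -59 - -13 = -46 -> the recorded entry deviates here
That makes step 14 the first incorrect line — r1 = -46 is what it should show.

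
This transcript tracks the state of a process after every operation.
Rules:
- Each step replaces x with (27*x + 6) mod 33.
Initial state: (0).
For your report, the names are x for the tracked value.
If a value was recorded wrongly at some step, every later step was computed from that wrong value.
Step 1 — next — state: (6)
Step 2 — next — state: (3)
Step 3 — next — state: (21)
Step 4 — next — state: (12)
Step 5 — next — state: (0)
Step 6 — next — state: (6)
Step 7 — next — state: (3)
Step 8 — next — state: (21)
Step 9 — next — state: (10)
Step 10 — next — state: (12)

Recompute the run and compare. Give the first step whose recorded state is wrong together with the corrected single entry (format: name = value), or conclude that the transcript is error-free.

step 9, x = 12

Recomputing the run from the initial state:
step 1: x = 6
step 2: x = 3
step 3: x = 21
step 4: x = 12
step 5: x = 0
step 6: x = 6
step 7: x = 3
step 8: x = 21
step 9: x = 12
step 10: x = 0
The first disagreement with the transcript is at step 9, where the value should be x = 12.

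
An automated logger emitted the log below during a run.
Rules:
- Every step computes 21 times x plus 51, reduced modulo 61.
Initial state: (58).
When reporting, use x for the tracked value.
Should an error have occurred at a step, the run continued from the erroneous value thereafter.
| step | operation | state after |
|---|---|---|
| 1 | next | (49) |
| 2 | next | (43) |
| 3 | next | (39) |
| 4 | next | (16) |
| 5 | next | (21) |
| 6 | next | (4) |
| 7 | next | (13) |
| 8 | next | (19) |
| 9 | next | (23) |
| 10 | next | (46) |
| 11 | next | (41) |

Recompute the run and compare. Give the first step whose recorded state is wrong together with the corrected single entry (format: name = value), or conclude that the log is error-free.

Recomputing the run from the initial state:
step 1: x = 49
step 2: x = 43
step 3: x = 39
step 4: x = 16
step 5: x = 21
step 6: x = 4
step 7: x = 13
step 8: x = 19
step 9: x = 23
step 10: x = 46
step 11: x = 41
This matches the log at every step.

no error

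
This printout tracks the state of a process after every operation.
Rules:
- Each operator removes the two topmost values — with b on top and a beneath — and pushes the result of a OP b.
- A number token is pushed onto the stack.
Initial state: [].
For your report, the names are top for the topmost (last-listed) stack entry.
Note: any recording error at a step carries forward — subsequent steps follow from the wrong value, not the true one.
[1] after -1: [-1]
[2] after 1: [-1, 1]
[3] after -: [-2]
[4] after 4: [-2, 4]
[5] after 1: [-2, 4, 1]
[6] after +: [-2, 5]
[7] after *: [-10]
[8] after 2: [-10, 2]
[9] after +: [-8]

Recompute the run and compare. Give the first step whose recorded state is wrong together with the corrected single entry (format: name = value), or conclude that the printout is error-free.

1. push -1: top = -1 (checks out)
2. push 1: top = 1 (agrees with the printout)
3. -1 - 1 = -2 (no discrepancy)
4. push 4: top = 4 (consistent with the printout)
5. push 1: top = 1 (exactly as logged)
6. 4 + 1 = 5 (no discrepancy)
7. -2 * 5 = -10 (checks out)
8. push 2: top = 2 (verified)
9. -10 + 2 = -8 (agrees with the printout)
Every step is consistent.

no error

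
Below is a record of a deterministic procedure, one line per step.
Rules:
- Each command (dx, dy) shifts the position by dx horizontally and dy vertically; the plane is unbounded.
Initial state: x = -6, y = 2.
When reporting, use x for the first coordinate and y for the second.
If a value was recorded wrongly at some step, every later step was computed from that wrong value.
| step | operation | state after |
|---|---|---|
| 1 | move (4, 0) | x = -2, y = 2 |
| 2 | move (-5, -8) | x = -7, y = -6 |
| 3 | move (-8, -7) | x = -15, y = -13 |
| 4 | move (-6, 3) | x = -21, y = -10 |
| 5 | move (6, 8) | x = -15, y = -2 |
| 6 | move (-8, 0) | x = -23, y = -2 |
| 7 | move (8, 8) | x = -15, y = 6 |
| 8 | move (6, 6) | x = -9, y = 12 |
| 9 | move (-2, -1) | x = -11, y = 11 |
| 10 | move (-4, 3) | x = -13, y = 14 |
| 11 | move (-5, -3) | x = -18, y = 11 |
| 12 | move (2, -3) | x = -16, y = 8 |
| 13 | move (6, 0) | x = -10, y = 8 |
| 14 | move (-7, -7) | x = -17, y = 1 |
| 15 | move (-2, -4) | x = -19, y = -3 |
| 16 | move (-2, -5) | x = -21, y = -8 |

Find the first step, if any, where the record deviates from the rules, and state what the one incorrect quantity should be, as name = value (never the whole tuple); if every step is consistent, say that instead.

step 10, x = -15

Recomputing the run from the initial state:
step 1: x = -2, y = 2
step 2: x = -7, y = -6
step 3: x = -15, y = -13
step 4: x = -21, y = -10
step 5: x = -15, y = -2
step 6: x = -23, y = -2
step 7: x = -15, y = 6
step 8: x = -9, y = 12
step 9: x = -11, y = 11
step 10: x = -15, y = 14
step 11: x = -20, y = 11
step 12: x = -18, y = 8
step 13: x = -12, y = 8
step 14: x = -19, y = 1
step 15: x = -21, y = -3
step 16: x = -23, y = -8
The first disagreement with the record is at step 10, where the value should be x = -15.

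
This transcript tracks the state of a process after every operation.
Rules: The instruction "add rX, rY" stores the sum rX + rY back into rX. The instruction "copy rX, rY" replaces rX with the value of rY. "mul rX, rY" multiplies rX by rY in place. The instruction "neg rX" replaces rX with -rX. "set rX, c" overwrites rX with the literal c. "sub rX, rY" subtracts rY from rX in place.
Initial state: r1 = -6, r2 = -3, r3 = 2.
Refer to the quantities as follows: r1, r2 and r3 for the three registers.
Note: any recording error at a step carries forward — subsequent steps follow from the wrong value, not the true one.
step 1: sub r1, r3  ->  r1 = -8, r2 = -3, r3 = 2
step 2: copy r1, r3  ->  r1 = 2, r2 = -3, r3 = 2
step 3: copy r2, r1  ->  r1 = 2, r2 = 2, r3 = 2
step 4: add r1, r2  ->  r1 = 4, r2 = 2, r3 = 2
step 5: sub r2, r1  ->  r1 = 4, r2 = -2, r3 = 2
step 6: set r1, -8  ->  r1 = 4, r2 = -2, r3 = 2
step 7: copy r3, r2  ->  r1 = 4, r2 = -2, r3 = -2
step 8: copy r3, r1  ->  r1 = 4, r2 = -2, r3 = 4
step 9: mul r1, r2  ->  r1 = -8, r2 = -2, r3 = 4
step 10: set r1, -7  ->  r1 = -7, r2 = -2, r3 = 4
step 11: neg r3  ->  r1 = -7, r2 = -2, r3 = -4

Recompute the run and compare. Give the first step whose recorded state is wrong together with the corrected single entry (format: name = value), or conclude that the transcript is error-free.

step 6, r1 = -8

1. r1 = -6 - 2 = -8 (matches)
2. r1 = 2 (confirmed correct)
3. r2 = 2 (same as recorded)
4. r1 = 2 + 2 = 4 (agrees with the transcript)
5. r2 = 2 - 4 = -2 (exactly as logged)
6. r1 = -8 (a discrepancy with the transcript)
Conclusion: step 6 carries the first error; the entry should be r1 = -8.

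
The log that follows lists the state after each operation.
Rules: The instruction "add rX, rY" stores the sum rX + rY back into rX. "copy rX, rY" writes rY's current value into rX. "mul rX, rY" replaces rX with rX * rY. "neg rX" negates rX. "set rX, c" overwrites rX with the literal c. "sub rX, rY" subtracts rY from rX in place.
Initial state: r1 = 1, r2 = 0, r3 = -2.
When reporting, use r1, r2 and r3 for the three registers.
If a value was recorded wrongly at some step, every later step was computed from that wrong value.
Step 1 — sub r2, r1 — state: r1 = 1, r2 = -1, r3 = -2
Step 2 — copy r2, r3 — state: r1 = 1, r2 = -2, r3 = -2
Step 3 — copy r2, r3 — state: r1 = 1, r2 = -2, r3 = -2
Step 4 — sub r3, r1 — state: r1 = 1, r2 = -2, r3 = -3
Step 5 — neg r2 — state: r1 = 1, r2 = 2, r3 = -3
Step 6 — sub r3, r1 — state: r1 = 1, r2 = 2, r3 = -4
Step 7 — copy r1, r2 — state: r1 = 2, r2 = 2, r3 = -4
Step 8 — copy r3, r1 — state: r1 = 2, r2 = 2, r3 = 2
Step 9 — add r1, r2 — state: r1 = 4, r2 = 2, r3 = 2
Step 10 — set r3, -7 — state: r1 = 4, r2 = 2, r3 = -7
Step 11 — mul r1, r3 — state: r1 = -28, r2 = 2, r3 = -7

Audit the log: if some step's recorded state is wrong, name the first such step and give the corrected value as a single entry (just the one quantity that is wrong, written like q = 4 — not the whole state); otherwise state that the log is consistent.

no error

1. r2 = 0 - 1 = -1 (agrees with the log)
2. r2 = -2 (confirmed correct)
3. r2 = -2 (verified)
4. r3 = -2 - 1 = -3 (checks out)
5. r2 = -(-2) = 2 (verified)
6. r3 = -3 - 1 = -4 (consistent with the log)
7. r1 = 2 (consistent with the log)
8. r3 = 2 (verified)
9. r1 = 2 + 2 = 4 (verified)
10. r3 = -7 (agrees with the log)
11. r1 = 4 * -7 = -28 (consistent with the log)
All steps check out; nothing to correct.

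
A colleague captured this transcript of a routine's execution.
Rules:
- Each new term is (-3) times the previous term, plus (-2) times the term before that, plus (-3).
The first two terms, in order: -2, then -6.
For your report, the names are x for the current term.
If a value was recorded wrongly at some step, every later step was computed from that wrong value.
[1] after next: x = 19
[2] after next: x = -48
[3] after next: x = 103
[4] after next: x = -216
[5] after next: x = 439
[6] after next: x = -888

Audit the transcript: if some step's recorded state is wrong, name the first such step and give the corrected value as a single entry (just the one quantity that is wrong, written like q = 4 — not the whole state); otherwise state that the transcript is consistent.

no error

Recomputing the run from the initial state:
step 1: x = 19
step 2: x = -48
step 3: x = 103
step 4: x = -216
step 5: x = 439
step 6: x = -888
This matches the transcript at every step.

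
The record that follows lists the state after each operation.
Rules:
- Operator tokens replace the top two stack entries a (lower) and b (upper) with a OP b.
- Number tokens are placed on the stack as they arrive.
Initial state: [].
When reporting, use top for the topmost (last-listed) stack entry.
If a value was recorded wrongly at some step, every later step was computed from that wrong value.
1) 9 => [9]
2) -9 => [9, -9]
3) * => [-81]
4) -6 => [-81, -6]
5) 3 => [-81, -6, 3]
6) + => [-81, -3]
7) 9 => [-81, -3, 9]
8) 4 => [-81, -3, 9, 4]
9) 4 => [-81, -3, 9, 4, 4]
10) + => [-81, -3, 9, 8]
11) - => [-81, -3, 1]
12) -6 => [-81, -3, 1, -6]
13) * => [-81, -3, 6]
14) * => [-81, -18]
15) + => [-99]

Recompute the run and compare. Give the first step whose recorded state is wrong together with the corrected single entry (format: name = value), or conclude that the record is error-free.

step 1: push 9: top = 9 -> exactly as logged
step 2: push -9: top = -9 -> no discrepancy
step 3: 9 * -9 = -81 -> checks out
step 4: push -6: top = -6 -> agrees with the record
step 5: push 3: top = 3 -> agrees with the record
step 6: -6 + 3 = -3 -> verified
step 7: push 9: top = 9 -> checks out
step 8: push 4: top = 4 -> no discrepancy
step 9: push 4: top = 4 -> checks out
step 10: 4 + 4 = 8 -> checks out
step 11: 9 - 8 = 1 -> verified
step 12: push -6: top = -6 -> no discrepancy
step 13: 1 * -6 = -6 -> a discrepancy with the record
That makes step 13 the first incorrect line — top = -6 is what it should show.

step 13, top = -6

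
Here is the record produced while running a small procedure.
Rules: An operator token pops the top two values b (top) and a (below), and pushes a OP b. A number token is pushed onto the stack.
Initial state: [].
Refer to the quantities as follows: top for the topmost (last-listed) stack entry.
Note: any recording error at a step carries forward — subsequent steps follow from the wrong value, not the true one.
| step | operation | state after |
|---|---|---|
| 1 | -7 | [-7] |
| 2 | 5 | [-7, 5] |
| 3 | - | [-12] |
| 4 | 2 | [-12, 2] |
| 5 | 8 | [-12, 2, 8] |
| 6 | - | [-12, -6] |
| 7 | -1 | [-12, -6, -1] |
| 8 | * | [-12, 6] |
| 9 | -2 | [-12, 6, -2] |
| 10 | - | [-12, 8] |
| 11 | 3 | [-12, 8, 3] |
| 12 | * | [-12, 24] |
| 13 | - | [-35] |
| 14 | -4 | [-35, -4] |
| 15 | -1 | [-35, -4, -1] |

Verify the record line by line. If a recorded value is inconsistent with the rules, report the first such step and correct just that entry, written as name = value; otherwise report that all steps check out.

step 13, top = -36

1. push -7: top = -7 (same as recorded)
2. push 5: top = 5 (checks out)
3. -7 - 5 = -12 (checks out)
4. push 2: top = 2 (matches)
5. push 8: top = 8 (confirmed correct)
6. 2 - 8 = -6 (consistent with the record)
7. push -1: top = -1 (exactly as logged)
8. -6 * -1 = 6 (no discrepancy)
9. push -2: top = -2 (same as recorded)
10. 6 - -2 = 8 (verified)
11. push 3: top = 3 (exactly as logged)
12. 8 * 3 = 24 (checks out)
13. -12 - 24 = -36 (first mismatch against the record)
First deviation found at step 13; the corrected entry is top = -36.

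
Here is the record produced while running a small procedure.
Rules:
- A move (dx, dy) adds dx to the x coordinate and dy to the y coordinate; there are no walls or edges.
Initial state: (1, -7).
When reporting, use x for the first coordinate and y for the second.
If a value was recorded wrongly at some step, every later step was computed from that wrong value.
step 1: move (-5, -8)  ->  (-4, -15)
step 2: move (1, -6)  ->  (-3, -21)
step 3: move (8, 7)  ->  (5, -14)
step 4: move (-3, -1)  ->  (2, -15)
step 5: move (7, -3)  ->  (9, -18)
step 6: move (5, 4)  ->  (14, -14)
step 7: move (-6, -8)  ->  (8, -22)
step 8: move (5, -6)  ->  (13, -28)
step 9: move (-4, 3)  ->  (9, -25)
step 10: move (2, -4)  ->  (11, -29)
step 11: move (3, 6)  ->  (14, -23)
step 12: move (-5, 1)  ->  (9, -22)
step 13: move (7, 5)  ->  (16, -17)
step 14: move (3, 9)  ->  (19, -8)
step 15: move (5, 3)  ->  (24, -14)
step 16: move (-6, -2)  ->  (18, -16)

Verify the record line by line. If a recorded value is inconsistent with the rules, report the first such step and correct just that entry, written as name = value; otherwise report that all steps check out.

step 1: x = 1 + (-5) = -4, y = -7 + (-8) = -15 -> confirmed correct
step 2: x = -4 + (1) = -3, y = -15 + (-6) = -21 -> verified
step 3: x = -3 + (8) = 5, y = -21 + (7) = -14 -> verified
step 4: x = 5 + (-3) = 2, y = -14 + (-1) = -15 -> agrees with the record
step 5: x = 2 + (7) = 9, y = -15 + (-3) = -18 -> no discrepancy
step 6: x = 9 + (5) = 14, y = -18 + (4) = -14 -> matches
step 7: x = 14 + (-6) = 8, y = -14 + (-8) = -22 -> in agreement
step 8: x = 8 + (5) = 13, y = -22 + (-6) = -28 -> confirmed correct
step 9: x = 13 + (-4) = 9, y = -28 + (3) = -25 -> checks out
step 10: x = 9 + (2) = 11, y = -25 + (-4) = -29 -> verified
step 11: x = 11 + (3) = 14, y = -29 + (6) = -23 -> in agreement
step 12: x = 14 + (-5) = 9, y = -23 + (1) = -22 -> in agreement
step 13: x = 9 + (7) = 16, y = -22 + (5) = -17 -> checks out
step 14: x = 16 + (3) = 19, y = -17 + (9) = -8 -> matches
step 15: x = 19 + (5) = 24, y = -8 + (3) = -5 -> the entry is off here
First incorrect step: 15; the correct value is y = -5.

step 15, y = -5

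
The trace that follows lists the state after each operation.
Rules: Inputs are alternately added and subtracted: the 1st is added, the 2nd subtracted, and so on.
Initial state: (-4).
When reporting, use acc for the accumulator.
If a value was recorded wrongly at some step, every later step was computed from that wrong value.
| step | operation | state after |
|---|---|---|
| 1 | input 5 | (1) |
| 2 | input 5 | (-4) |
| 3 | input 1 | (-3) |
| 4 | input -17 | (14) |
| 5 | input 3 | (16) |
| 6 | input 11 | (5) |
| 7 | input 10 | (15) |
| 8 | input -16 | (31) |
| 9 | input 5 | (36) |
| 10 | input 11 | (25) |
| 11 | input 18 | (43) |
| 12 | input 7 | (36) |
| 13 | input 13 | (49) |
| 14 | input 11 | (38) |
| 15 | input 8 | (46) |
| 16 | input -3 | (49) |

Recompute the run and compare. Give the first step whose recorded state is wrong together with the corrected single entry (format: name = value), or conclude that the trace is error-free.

step 5, acc = 17

Recomputing the run from the initial state:
step 1: acc = 1
step 2: acc = -4
step 3: acc = -3
step 4: acc = 14
step 5: acc = 17
step 6: acc = 6
step 7: acc = 16
step 8: acc = 32
step 9: acc = 37
step 10: acc = 26
step 11: acc = 44
step 12: acc = 37
step 13: acc = 50
step 14: acc = 39
step 15: acc = 47
step 16: acc = 50
The first disagreement with the trace is at step 5, where the value should be acc = 17.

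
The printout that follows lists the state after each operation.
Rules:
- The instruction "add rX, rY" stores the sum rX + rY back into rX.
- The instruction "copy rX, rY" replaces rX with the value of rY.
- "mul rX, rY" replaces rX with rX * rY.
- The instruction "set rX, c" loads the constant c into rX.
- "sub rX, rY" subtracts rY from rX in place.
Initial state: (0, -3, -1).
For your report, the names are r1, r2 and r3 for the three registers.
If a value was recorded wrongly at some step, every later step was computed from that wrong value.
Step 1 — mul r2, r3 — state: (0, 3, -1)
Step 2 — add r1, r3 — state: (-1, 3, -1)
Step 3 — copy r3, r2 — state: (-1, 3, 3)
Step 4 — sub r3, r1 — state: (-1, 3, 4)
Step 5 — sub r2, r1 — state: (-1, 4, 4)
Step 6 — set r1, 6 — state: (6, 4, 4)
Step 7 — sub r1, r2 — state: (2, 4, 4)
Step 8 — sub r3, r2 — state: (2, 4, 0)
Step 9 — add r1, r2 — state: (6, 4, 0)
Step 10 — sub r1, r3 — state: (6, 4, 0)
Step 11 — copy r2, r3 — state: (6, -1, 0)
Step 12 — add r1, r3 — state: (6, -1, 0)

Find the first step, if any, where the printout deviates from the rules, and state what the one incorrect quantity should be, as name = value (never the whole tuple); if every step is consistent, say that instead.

Recomputing the run from the initial state:
step 1: r1 = 0, r2 = 3, r3 = -1
step 2: r1 = -1, r2 = 3, r3 = -1
step 3: r1 = -1, r2 = 3, r3 = 3
step 4: r1 = -1, r2 = 3, r3 = 4
step 5: r1 = -1, r2 = 4, r3 = 4
step 6: r1 = 6, r2 = 4, r3 = 4
step 7: r1 = 2, r2 = 4, r3 = 4
step 8: r1 = 2, r2 = 4, r3 = 0
step 9: r1 = 6, r2 = 4, r3 = 0
step 10: r1 = 6, r2 = 4, r3 = 0
step 11: r1 = 6, r2 = 0, r3 = 0
step 12: r1 = 6, r2 = 0, r3 = 0
The first disagreement with the printout is at step 11, where the value should be r2 = 0.

step 11, r2 = 0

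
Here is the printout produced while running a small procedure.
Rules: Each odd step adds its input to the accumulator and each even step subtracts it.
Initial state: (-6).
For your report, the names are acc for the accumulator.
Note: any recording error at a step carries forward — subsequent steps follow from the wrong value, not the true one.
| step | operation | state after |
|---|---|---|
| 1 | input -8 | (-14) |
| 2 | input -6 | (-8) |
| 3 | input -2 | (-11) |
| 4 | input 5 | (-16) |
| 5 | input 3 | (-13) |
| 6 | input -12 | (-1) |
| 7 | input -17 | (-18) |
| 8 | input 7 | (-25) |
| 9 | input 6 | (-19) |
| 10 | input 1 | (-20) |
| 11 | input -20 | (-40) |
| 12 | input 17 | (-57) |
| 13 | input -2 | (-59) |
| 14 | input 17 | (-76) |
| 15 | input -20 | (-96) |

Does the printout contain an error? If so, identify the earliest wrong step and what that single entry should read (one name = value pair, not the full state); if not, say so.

Step 1: acc = -6 + -8 = -14 — consistent with the printout.
Step 2: acc = -14 - -6 = -8 — exactly as logged.
Step 3: acc = -8 + -2 = -10 — a discrepancy with the printout.
So the first discrepancy is step 3, where the right value is acc = -10.

step 3, acc = -10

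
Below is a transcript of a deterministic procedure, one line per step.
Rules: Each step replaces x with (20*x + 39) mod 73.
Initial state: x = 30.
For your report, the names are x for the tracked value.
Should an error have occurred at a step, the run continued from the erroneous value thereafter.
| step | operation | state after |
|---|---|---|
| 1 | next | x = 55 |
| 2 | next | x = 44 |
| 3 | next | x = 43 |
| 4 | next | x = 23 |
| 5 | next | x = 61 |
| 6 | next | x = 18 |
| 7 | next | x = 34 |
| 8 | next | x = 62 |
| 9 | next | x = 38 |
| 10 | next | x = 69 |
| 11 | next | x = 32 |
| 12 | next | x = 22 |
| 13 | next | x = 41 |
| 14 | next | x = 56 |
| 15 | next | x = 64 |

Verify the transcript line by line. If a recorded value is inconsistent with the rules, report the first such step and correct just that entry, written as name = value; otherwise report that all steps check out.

1. x = (20*30 + 39) mod 73 = 55 (verified)
2. x = (20*55 + 39) mod 73 = 44 (verified)
3. x = (20*44 + 39) mod 73 = 43 (verified)
4. x = (20*43 + 39) mod 73 = 23 (consistent with the transcript)
5. x = (20*23 + 39) mod 73 = 61 (checks out)
6. x = (20*61 + 39) mod 73 = 18 (exactly as logged)
7. x = (20*18 + 39) mod 73 = 34 (consistent with the transcript)
8. x = (20*34 + 39) mod 73 = 62 (verified)
9. x = (20*62 + 39) mod 73 = 38 (agrees with the transcript)
10. x = (20*38 + 39) mod 73 = 69 (in agreement)
11. x = (20*69 + 39) mod 73 = 32 (verified)
12. x = (20*32 + 39) mod 73 = 22 (agrees with the transcript)
13. x = (20*22 + 39) mod 73 = 41 (exactly as logged)
14. x = (20*41 + 39) mod 73 = 56 (in agreement)
15. x = (20*56 + 39) mod 73 = 64 (no discrepancy)
Each recorded entry agrees with the recomputation.

no error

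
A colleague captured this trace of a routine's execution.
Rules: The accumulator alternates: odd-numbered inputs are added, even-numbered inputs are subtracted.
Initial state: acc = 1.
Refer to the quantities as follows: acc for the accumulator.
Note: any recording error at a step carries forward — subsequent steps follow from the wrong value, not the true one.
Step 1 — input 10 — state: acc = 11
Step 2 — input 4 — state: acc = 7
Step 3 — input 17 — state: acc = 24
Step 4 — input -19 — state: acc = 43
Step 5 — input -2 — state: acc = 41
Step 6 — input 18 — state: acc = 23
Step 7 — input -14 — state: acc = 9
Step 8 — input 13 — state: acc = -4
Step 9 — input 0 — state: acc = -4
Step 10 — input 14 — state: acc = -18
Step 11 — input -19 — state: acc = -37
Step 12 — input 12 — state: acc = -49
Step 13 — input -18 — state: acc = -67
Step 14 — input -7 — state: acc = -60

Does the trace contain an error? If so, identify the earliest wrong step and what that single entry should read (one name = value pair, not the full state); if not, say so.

Recomputing the run from the initial state:
step 1: acc = 11
step 2: acc = 7
step 3: acc = 24
step 4: acc = 43
step 5: acc = 41
step 6: acc = 23
step 7: acc = 9
step 8: acc = -4
step 9: acc = -4
step 10: acc = -18
step 11: acc = -37
step 12: acc = -49
step 13: acc = -67
step 14: acc = -60
This matches the trace at every step.

no error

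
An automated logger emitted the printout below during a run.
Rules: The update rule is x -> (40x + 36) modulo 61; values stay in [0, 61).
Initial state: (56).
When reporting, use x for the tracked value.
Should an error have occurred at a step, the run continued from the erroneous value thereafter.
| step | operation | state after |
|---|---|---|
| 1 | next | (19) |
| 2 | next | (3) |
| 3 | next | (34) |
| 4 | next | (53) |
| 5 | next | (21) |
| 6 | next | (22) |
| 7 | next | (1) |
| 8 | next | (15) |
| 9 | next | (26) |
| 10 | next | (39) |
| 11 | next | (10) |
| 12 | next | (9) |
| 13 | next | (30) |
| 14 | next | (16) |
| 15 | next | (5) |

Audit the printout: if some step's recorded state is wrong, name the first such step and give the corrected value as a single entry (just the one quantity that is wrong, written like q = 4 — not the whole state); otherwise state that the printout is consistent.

step 4, x = 54

Step 1: x = (40*56 + 36) mod 61 = 19 — checks out.
Step 2: x = (40*19 + 36) mod 61 = 3 — matches.
Step 3: x = (40*3 + 36) mod 61 = 34 — matches.
Step 4: x = (40*34 + 36) mod 61 = 54 — the recorded entry deviates here.
Conclusion: step 4 carries the first error; the entry should be x = 54.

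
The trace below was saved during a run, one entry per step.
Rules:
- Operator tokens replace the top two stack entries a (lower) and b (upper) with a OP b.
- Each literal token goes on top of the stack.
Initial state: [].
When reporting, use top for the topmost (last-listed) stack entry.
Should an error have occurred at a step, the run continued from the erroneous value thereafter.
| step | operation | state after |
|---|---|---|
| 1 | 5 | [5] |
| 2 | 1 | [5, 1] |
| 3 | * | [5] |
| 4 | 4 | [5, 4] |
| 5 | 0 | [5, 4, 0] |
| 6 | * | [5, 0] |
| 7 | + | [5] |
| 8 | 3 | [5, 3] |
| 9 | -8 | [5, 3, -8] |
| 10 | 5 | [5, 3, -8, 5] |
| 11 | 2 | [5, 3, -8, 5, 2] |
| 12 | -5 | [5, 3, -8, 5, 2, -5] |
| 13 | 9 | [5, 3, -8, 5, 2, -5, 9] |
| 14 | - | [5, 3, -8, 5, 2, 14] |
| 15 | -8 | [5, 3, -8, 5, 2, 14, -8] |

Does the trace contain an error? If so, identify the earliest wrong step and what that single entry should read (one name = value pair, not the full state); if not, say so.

step 1: push 5: top = 5 -> agrees with the trace
step 2: push 1: top = 1 -> matches
step 3: 5 * 1 = 5 -> consistent with the trace
step 4: push 4: top = 4 -> agrees with the trace
step 5: push 0: top = 0 -> matches
step 6: 4 * 0 = 0 -> matches
step 7: 5 + 0 = 5 -> confirmed correct
step 8: push 3: top = 3 -> no discrepancy
step 9: push -8: top = -8 -> confirmed correct
step 10: push 5: top = 5 -> confirmed correct
step 11: push 2: top = 2 -> verified
step 12: push -5: top = -5 -> confirmed correct
step 13: push 9: top = 9 -> consistent with the trace
step 14: -5 - 9 = -14 -> the trace has a different value
Conclusion: step 14 carries the first error; the entry should be top = -14.

step 14, top = -14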